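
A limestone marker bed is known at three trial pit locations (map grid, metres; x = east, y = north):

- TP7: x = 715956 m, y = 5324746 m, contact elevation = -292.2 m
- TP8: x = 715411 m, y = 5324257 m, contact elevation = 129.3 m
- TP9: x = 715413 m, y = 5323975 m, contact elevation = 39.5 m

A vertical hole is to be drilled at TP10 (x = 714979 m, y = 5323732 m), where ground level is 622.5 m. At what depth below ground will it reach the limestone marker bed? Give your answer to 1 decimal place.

201.8 m

Let the plane be z = a·x + b·y + c.
TP8−TP7: −545a − 489b = 421.5;  TP9−TP7: −543a − 771b = 331.7.
Solving gives a = −1.052416790, b = 0.310975767.
Then c = -292.2 − a·715956 − b·5324746 = −902675.06.
At (714979, 5323732): z_contact = −752455.90 + 1655551.64 − 902675.06 = 420.68 m.
Depth below ground = 622.5 − 420.68 = 201.8 m.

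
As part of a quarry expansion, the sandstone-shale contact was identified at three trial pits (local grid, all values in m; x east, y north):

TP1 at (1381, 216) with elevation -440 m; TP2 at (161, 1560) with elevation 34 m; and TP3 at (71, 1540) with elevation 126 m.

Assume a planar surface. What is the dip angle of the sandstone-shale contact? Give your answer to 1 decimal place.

45.9°

Two edge vectors: TP1→TP2 = (-1220, 1344, 474), TP1→TP3 = (-1310, 1324, 566).
Normal n = (TP1→TP2) × (TP1→TP3) = (133128, 69580, 145360).
So ∂z/∂x = −n_x/n_z = −0.91585 and ∂z/∂y = −n_y/n_z = −0.47867.
Gradient magnitude |∇z| = √(a² + b²) = √(0.83878 + 0.22913) = 1.03340.
True dip = arctan(1.03340) = 45.9°, dipping toward ENE (azimuth ≈ 062°).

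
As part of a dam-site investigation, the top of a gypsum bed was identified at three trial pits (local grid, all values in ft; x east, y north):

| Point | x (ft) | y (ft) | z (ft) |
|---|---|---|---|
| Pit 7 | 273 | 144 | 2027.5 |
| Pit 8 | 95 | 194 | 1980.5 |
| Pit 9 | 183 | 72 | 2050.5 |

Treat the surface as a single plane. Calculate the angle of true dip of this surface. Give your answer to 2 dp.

26.46°

Two edge vectors: Pit 7→Pit 8 = (-178, 50, -47), Pit 7→Pit 9 = (-90, -72, 23).
Normal n = (Pit 7→Pit 8) × (Pit 7→Pit 9) = (-2234, 8324, 17316).
So ∂z/∂x = −n_x/n_z = 0.12901 and ∂z/∂y = −n_y/n_z = −0.48071.
Gradient magnitude |∇z| = √(a² + b²) = √(0.01664 + 0.23108) = 0.49772.
True dip = arctan(0.49772) = 26.46°, dipping toward NNW (azimuth ≈ 345°).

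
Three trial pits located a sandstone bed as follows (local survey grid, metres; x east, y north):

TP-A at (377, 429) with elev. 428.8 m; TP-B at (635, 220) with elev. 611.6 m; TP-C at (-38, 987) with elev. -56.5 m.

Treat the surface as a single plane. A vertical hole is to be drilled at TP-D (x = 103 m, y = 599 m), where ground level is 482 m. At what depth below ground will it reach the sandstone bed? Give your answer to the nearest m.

Let the plane be z = a·x + b·y + c.
TP-B−TP-A: 258a − 209b = 182.8;  TP-C−TP-A: −415a + 558b = −485.3.
Solving gives a = 0.01004, b = −0.86224.
Then c = 428.8 − a·377 − b·429 = 794.92.
At (103, 599): z_contact = 1.0 − 516.5 + 794.92 = 279.5 m.
Depth below ground = 482 − 279.5 = 203 m.

203 m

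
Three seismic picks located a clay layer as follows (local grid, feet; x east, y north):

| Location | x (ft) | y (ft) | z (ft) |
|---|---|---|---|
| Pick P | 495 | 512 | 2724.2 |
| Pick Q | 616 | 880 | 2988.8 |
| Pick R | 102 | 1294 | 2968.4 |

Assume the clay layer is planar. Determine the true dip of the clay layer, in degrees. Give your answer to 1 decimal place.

36.6°

Let the plane be z = a·x + b·y + c.
Pick Q−Pick P: 121a + 368b = 264.6;  Pick R−Pick P: −393a + 782b = 244.2.
Solving gives a = 0.48925, b = 0.55815.
Gradient magnitude |∇z| = √(a² + b²) = √(0.23937 + 0.31154) = 0.74223.
True dip = arctan(0.74223) = 36.6°, dipping toward SW (azimuth ≈ 221°).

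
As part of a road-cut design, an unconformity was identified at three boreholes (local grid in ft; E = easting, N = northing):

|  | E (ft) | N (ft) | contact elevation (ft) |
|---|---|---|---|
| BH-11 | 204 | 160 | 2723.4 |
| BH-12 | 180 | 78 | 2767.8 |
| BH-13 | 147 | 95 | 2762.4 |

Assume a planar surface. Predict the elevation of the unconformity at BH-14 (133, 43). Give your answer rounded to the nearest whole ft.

2790 ft

Two edge vectors: BH-11→BH-12 = (-24, -82, 44.4), BH-11→BH-13 = (-57, -65, 39).
Normal n = (BH-11→BH-12) × (BH-11→BH-13) = (-312, -1594.8, -3114).
So ∂z/∂E = −n_x/n_z = −0.10019 and ∂z/∂N = −n_y/n_z = −0.51214.
Intercept c from BH-11: 2723.4 + 20.44 + 81.94 = 2825.78.
At (133, 43): z = −13.3 − 22.0 + 2825.78 = 2790.4 ft.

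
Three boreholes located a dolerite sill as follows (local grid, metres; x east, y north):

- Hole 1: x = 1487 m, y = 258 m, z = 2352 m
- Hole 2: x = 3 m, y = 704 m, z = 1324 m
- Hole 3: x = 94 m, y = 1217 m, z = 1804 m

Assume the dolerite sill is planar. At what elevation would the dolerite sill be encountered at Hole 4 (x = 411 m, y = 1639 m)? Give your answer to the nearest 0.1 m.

2422.7 m

Two edge vectors: Hole 1→Hole 2 = (-1484, 446, -1028), Hole 1→Hole 3 = (-1393, 959, -548).
Normal n = (Hole 1→Hole 2) × (Hole 1→Hole 3) = (741444, 618772, -801878).
So ∂z/∂x = −n_x/n_z = 0.924634 and ∂z/∂y = −n_y/n_z = 0.771654.
Intercept c from Hole 1: 2352 − 1374.93 − 199.09 = 777.98.
At (411, 1639): z = 380.0 + 1264.7 + 777.98 = 2422.7 m.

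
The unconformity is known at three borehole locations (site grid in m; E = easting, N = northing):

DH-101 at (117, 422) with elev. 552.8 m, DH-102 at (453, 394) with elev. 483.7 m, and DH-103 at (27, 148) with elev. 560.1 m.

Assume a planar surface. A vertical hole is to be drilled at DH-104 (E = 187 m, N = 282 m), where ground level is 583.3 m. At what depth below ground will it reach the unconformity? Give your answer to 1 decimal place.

Let the plane be z = a·E + b·N + c.
DH-102−DH-101: 336a − 28b = −69.1;  DH-103−DH-101: −90a − 274b = 7.3.
Solving gives a = −0.20234, b = 0.03982.
Then c = 552.8 − a·117 − b·422 = 559.67.
At (187, 282): z_contact = −37.84 + 11.23 + 559.67 = 533.06 m.
Depth below ground = 583.3 − 533.06 = 50.2 m.

50.2 m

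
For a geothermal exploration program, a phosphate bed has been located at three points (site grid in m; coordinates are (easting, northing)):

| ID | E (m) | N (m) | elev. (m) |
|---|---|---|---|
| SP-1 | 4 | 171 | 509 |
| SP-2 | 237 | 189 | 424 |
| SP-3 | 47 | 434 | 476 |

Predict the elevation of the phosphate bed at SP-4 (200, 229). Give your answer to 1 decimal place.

434.6 m

Two edge vectors: SP-1→SP-2 = (233, 18, -85), SP-1→SP-3 = (43, 263, -33).
Normal n = (SP-1→SP-2) × (SP-1→SP-3) = (21761, 4034, 60505).
So ∂z/∂E = −n_x/n_z = −0.35966 and ∂z/∂N = −n_y/n_z = −0.06667.
Intercept c from SP-1: 509 + 1.44 + 11.40 = 521.84.
At (200, 229): z = −71.9 − 15.3 + 521.84 = 434.6 m.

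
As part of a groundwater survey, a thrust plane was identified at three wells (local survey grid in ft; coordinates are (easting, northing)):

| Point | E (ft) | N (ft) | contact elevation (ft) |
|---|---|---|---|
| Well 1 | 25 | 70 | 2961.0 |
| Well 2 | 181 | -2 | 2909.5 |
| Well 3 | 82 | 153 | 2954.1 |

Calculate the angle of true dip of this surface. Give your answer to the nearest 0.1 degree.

Let the plane be z = a·E + b·N + c.
Well 2−Well 1: 156a − 72b = −51.5;  Well 3−Well 1: 57a + 83b = −6.9.
Solving gives a = −0.27981, b = 0.10903.
Gradient magnitude |∇z| = √(a² + b²) = √(0.07829 + 0.01189) = 0.30030.
True dip = arctan(0.30030) = 16.7°, dipping toward ESE (azimuth ≈ 111°).

16.7°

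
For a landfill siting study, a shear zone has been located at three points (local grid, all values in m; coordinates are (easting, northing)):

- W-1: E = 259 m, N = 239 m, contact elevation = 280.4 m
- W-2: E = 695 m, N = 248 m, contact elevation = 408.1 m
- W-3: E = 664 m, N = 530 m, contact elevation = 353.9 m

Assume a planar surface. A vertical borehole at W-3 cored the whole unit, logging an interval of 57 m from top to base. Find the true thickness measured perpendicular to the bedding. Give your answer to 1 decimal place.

54.0 m

Let the plane be z = a·E + b·N + c.
W-2−W-1: 436a + 9b = 127.7;  W-3−W-1: 405a + 291b = 73.5.
Solving gives a = 0.29619, b = −0.15964.
|∇z| = √(a²+b²) = 0.33647, so dip δ = arctan(0.33647) = 18.60°.
True thickness = vertical thickness × cos δ = 57 × cos 18.60° = 54.0 m.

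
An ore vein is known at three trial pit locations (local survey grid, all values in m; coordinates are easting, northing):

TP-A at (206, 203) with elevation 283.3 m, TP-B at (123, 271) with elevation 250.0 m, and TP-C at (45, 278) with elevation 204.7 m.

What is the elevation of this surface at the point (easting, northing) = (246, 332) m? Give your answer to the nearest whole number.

Let the plane be z = a·easting + b·northing + c.
TP-B−TP-A: −83a + 68b = −33.3;  TP-C−TP-A: −161a + 75b = −78.6.
Solving gives a = 0.60286, b = 0.24614.
Then c = 283.3 − a·206 − b·203 = 109.15.
At (246, 332): z = 148.3 + 81.7 + 109.15 = 339.2 m.

339 m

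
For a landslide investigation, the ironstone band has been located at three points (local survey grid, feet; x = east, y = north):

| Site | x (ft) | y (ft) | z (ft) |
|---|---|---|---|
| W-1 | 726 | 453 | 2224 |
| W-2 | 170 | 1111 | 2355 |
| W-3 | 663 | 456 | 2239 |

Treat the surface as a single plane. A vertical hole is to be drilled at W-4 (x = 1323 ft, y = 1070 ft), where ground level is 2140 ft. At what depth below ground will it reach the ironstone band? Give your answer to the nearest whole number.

60 ft

Let the plane be z = a·x + b·y + c.
W-2−W-1: −556a + 658b = 131;  W-3−W-1: −63a + 3b = 15.
Solving gives a = −0.23820, b = −0.00219.
Then c = 2224 − a·726 − b·453 = 2397.92.
At (1323, 1070): z_contact = −315.1 − 2.3 + 2397.92 = 2080.4 ft.
Depth below ground = 2140 − 2080.4 = 60 ft.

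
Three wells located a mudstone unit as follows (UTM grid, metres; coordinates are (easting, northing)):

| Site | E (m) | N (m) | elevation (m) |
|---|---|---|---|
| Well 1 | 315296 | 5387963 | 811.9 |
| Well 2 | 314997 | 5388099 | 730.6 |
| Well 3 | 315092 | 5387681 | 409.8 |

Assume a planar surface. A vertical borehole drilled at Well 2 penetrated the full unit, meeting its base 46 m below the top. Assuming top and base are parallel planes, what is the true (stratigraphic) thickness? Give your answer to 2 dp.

30.10 m

Two edge vectors: Well 1→Well 2 = (-299, 136, -81.3), Well 1→Well 3 = (-204, -282, -402.1).
Normal n = (Well 1→Well 2) × (Well 1→Well 3) = (-77612.2, -103642.7, 112062).
So ∂z/∂E = −n_x/n_z = 0.69258 and ∂z/∂N = −n_y/n_z = 0.92487.
|∇z| = √(a²+b²) = 1.15545, so dip δ = arctan(1.15545) = 49.12°.
True thickness = vertical thickness × cos δ = 46 × cos 49.12° = 30.10 m.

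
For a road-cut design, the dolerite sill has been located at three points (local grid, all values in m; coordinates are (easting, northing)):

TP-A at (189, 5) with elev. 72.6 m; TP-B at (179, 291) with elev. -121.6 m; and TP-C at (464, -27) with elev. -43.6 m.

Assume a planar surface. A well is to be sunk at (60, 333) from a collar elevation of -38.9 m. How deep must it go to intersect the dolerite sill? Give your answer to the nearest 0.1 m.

Two edge vectors: TP-A→TP-B = (-10, 286, -194.2), TP-A→TP-C = (275, -32, -116.2).
Normal n = (TP-A→TP-B) × (TP-A→TP-C) = (-39447.6, -54567, -78330).
So ∂z/∂E = −n_x/n_z = −0.50361 and ∂z/∂N = −n_y/n_z = −0.69663.
Intercept c from TP-A: 72.6 + 95.18 + 3.48 = 171.27.
At (60, 333): z_contact = −30.22 − 231.98 + 171.27 = -90.93 m.
Depth below ground = -38.9 − (-90.93) = 52.0 m.

52.0 m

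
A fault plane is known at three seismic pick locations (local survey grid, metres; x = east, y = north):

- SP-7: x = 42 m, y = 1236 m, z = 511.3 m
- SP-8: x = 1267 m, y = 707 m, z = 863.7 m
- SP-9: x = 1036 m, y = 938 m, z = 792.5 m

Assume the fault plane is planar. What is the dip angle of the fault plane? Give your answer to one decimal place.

15.3°

Two edge vectors: SP-7→SP-8 = (1225, -529, 352.4), SP-7→SP-9 = (994, -298, 281.2).
Normal n = (SP-7→SP-8) × (SP-7→SP-9) = (-43739.6, 5815.6, 160776).
So ∂z/∂x = −n_x/n_z = 0.27205 and ∂z/∂y = −n_y/n_z = −0.03617.
Gradient magnitude |∇z| = √(a² + b²) = √(0.07401 + 0.00131) = 0.27445.
True dip = arctan(0.27445) = 15.3°, dipping toward W (azimuth ≈ 278°).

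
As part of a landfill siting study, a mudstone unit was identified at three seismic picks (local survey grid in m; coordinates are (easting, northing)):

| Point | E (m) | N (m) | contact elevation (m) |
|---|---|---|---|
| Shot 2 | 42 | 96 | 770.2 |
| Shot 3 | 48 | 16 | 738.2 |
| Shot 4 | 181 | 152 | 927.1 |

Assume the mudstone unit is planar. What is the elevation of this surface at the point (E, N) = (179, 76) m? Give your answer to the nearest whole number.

Two edge vectors: Shot 2→Shot 3 = (6, -80, -32), Shot 2→Shot 4 = (139, 56, 156.9).
Normal n = (Shot 2→Shot 3) × (Shot 2→Shot 4) = (-10760, -5389.4, 11456).
So ∂z/∂E = −n_x/n_z = 0.93925 and ∂z/∂N = −n_y/n_z = 0.47044.
Intercept c from Shot 2: 770.2 − 39.45 − 45.16 = 685.59.
At (179, 76): z = 168.1 + 35.8 + 685.59 = 889.5 m.

889 m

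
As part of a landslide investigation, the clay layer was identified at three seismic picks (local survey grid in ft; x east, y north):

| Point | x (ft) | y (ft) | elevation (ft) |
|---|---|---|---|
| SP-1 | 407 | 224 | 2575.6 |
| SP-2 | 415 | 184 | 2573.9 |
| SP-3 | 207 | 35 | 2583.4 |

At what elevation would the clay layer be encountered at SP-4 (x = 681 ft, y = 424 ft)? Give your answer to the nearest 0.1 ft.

2563.2 ft

Let the plane be z = a·x + b·y + c.
SP-2−SP-1: 8a − 40b = −1.7;  SP-3−SP-1: −200a − 189b = 7.8.
Solving gives a = −0.06658, b = 0.02918.
Then c = 2575.6 − a·407 − b·224 = 2596.16.
At (681, 424): z = −45.3 + 12.4 + 2596.16 = 2563.2 ft.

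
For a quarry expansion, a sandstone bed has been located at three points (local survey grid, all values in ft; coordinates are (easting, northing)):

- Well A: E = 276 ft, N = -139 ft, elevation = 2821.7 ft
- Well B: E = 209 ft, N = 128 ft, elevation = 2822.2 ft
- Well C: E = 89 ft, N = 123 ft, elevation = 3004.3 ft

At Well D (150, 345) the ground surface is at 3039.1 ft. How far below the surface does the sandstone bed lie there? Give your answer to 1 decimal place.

Two edge vectors: Well A→Well B = (-67, 267, 0.5), Well A→Well C = (-187, 262, 182.6).
Normal n = (Well A→Well B) × (Well A→Well C) = (48623.2, 12140.7, 32375).
So ∂z/∂E = −n_x/n_z = −1.50187 and ∂z/∂N = −n_y/n_z = −0.37500.
Intercept c from Well A: 2821.7 + 414.52 − 52.13 = 3184.09.
At (150, 345): z_contact = −225.28 − 129.38 + 3184.09 = 2829.44 ft.
Depth below ground = 3039.1 − 2829.44 = 209.7 ft.

209.7 ft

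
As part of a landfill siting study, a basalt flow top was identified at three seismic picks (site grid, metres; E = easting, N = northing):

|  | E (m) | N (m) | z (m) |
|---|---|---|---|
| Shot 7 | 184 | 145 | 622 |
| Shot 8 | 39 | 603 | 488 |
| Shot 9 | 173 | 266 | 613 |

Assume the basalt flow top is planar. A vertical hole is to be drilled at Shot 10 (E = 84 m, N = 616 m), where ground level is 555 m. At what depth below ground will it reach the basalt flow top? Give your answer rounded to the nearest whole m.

Two edge vectors: Shot 7→Shot 8 = (-145, 458, -134), Shot 7→Shot 9 = (-11, 121, -9).
Normal n = (Shot 7→Shot 8) × (Shot 7→Shot 9) = (12092, 169, -12507).
So ∂z/∂E = −n_x/n_z = 0.96682 and ∂z/∂N = −n_y/n_z = 0.01351.
Intercept c from Shot 7: 622 − 177.89 − 1.96 = 442.15.
At (84, 616): z_contact = 81.2 + 8.3 + 442.15 = 531.7 m.
Depth below ground = 555 − 531.7 = 23 m.

23 m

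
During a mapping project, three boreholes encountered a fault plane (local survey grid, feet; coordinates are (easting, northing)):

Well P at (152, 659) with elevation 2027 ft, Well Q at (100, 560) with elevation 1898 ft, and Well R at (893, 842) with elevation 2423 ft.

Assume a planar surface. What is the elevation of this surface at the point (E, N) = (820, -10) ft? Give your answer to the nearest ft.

Two edge vectors: Well P→Well Q = (-52, -99, -129), Well P→Well R = (741, 183, 396).
Normal n = (Well P→Well Q) × (Well P→Well R) = (-15597, -74997, 63843).
So ∂z/∂E = −n_x/n_z = 0.24430 and ∂z/∂N = −n_y/n_z = 1.17471.
Intercept c from Well P: 2027 − 37.13 − 774.13 = 1215.73.
At (820, -10): z = 200.3 − 11.7 + 1215.73 = 1404.3 ft.

1404 ft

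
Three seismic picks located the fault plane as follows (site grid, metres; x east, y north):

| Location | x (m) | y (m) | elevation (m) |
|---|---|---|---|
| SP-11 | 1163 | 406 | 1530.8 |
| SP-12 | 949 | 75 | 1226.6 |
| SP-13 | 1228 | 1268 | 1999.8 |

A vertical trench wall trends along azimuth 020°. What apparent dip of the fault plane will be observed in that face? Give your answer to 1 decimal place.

34.6°

Let the plane be z = a·x + b·y + c.
SP-12−SP-11: −214a − 331b = −304.2;  SP-13−SP-11: 65a + 862b = 469.
Solving gives a = 0.65652, b = 0.49458.
Unit vector along 020° is (sin 20°, cos 20°) = (0.3420, 0.9397).
Slope in that direction = a·(0.3420) + b·(0.9397) = 0.68929.
Apparent dip = arctan|0.68929| = 34.6° (true dip is 39.4°, so apparent ≤ true as expected).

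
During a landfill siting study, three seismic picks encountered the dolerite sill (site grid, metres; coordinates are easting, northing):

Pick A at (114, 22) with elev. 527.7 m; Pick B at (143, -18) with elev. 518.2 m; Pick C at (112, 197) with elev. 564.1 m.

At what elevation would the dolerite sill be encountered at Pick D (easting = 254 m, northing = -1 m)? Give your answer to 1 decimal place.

Two edge vectors: Pick A→Pick B = (29, -40, -9.5), Pick A→Pick C = (-2, 175, 36.4).
Normal n = (Pick A→Pick B) × (Pick A→Pick C) = (206.5, -1036.6, 4995).
So ∂z/∂easting = −n_x/n_z = −0.04134 and ∂z/∂northing = −n_y/n_z = 0.20753.
Intercept c from Pick A: 527.7 + 4.71 − 4.57 = 527.85.
At (254, -1): z = −10.5 − 0.2 + 527.85 = 517.1 m.

517.1 m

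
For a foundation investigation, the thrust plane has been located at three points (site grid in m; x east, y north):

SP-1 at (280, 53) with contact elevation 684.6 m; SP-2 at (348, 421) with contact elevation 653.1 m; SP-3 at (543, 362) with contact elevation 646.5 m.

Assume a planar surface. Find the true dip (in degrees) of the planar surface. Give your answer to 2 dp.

5.37°

Let the plane be z = a·x + b·y + c.
SP-2−SP-1: 68a + 368b = −31.5;  SP-3−SP-1: 263a + 309b = −38.1.
Solving gives a = −0.05658, b = −0.07514.
Gradient magnitude |∇z| = √(a² + b²) = √(0.00320 + 0.00565) = 0.09406.
True dip = arctan(0.09406) = 5.37°, dipping toward NE (azimuth ≈ 037°).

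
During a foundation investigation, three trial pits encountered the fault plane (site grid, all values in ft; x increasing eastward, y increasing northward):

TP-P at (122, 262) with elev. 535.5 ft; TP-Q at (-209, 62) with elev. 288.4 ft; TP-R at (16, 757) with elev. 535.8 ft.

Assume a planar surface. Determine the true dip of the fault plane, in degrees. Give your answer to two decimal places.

Let the plane be z = a·x + b·y + c.
TP-Q−TP-P: −331a − 200b = −247.1;  TP-R−TP-P: −106a + 495b = 0.3.
Solving gives a = 0.66067, b = 0.14208.
Gradient magnitude |∇z| = √(a² + b²) = √(0.43649 + 0.02019) = 0.67578.
True dip = arctan(0.67578) = 34.05°, dipping toward WSW (azimuth ≈ 258°).

34.05°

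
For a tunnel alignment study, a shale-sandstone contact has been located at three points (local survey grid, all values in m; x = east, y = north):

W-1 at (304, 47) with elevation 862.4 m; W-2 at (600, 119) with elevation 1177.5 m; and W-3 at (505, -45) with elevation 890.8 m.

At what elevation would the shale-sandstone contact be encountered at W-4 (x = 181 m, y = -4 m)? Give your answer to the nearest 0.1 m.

703.7 m

Let the plane be z = a·x + b·y + c.
W-2−W-1: 296a + 72b = 315.1;  W-3−W-1: 201a − 92b = 28.4.
Solving gives a = 0.74415, b = 1.31711.
Then c = 862.4 − a·304 − b·47 = 574.27.
At (181, -4): z = 134.7 − 5.3 + 574.27 = 703.7 m.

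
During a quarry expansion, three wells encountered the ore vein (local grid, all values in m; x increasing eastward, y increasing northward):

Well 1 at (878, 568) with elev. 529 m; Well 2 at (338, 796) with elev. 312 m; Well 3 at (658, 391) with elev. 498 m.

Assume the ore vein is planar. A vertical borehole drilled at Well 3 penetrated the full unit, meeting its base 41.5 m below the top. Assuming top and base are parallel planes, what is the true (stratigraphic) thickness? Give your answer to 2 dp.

Let the plane be z = a·x + b·y + c.
Well 2−Well 1: −540a + 228b = −217;  Well 3−Well 1: −220a − 177b = −31.
Solving gives a = 0.31204, b = −0.21271.
|∇z| = √(a²+b²) = 0.37764, so dip δ = arctan(0.37764) = 20.69°.
True thickness = vertical thickness × cos δ = 41.5 × cos 20.69° = 38.82 m.

38.82 m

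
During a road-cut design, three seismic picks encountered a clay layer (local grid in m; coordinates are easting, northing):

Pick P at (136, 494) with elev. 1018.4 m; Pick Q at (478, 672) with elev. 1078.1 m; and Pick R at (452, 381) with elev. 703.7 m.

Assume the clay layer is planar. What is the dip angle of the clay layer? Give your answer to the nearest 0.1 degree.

Let the plane be z = a·easting + b·northing + c.
Pick Q−Pick P: 342a + 178b = 59.7;  Pick R−Pick P: 316a − 113b = −314.7.
Solving gives a = −0.51922, b = 1.33299.
Gradient magnitude |∇z| = √(a² + b²) = √(0.26959 + 1.77686) = 1.43054.
True dip = arctan(1.43054) = 55.0°, dipping toward SSE (azimuth ≈ 159°).

55.0°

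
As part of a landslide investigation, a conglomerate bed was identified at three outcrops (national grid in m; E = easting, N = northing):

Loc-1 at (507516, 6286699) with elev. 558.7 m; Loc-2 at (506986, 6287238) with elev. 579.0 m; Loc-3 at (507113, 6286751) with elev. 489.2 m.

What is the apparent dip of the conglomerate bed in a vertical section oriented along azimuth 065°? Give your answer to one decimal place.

15.9°

Two edge vectors: Loc-1→Loc-2 = (-530, 539, 20.3), Loc-1→Loc-3 = (-403, 52, -69.5).
Normal n = (Loc-1→Loc-2) × (Loc-1→Loc-3) = (-38516.1, -45015.9, 189657).
So ∂z/∂E = −n_x/n_z = 0.20308 and ∂z/∂N = −n_y/n_z = 0.23735.
Unit vector along 065° is (sin 65°, cos 65°) = (0.9063, 0.4226).
Slope in that direction = a·(0.9063) + b·(0.4226) = 0.28437.
Apparent dip = arctan|0.28437| = 15.9° (true dip is 17.3°, so apparent ≤ true as expected).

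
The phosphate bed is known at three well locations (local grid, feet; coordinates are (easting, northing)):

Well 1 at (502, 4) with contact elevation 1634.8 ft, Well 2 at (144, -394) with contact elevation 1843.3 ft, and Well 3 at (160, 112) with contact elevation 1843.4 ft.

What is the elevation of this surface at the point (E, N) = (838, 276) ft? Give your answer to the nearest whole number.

Let the plane be z = a·E + b·N + c.
Well 2−Well 1: −358a − 398b = 208.5;  Well 3−Well 1: −342a + 108b = 208.6.
Solving gives a = −0.60385, b = 0.01929.
Then c = 1634.8 − a·502 − b·4 = 1937.86.
At (838, 276): z = −506.0 + 5.3 + 1937.86 = 1437.2 ft.

1437 ft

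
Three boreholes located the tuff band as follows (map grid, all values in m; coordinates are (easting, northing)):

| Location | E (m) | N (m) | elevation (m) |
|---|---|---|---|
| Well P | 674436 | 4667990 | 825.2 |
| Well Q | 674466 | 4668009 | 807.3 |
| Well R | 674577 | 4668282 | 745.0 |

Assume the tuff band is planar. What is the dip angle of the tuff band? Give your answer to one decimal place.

31.4°

Let the plane be z = a·E + b·N + c.
Well Q−Well P: 30a + 19b = −17.9;  Well R−Well P: 141a + 292b = −80.2.
Solving gives a = −0.60895, b = 0.01939.
Gradient magnitude |∇z| = √(a² + b²) = √(0.37082 + 0.00038) = 0.60925.
True dip = arctan(0.60925) = 31.4°, dipping toward E (azimuth ≈ 092°).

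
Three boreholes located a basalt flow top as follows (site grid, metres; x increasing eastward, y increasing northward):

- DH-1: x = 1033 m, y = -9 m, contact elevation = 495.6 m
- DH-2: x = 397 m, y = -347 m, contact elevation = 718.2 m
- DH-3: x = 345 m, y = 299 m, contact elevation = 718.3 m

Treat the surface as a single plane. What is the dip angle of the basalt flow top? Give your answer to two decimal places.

Let the plane be z = a·x + b·y + c.
DH-2−DH-1: −636a − 338b = 222.6;  DH-3−DH-1: −688a + 308b = 222.7.
Solving gives a = −0.33572, b = −0.02687.
Gradient magnitude |∇z| = √(a² + b²) = √(0.11271 + 0.00072) = 0.33679.
True dip = arctan(0.33679) = 18.61°, dipping toward E (azimuth ≈ 085°).

18.61°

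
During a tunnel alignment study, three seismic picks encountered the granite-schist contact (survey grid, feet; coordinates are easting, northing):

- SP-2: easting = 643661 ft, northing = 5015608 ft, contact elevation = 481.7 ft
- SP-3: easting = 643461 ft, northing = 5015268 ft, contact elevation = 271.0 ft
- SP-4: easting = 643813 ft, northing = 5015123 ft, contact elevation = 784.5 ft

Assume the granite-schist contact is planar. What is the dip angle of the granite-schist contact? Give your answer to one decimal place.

54.3°

Let the plane be z = a·easting + b·northing + c.
SP-3−SP-2: −200a − 340b = −210.7;  SP-4−SP-2: 152a − 485b = 302.8.
Solving gives a = 1.37975, b = −0.19191.
Gradient magnitude |∇z| = √(a² + b²) = √(1.90372 + 0.03683) = 1.39303.
True dip = arctan(1.39303) = 54.3°, dipping toward W (azimuth ≈ 278°).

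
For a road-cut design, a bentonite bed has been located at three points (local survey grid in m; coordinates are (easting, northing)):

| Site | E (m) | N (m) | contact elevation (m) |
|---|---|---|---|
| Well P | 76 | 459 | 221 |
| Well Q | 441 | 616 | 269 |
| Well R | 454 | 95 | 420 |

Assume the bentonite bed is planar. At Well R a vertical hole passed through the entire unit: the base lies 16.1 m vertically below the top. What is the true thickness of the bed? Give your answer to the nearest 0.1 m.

15.0 m

Two edge vectors: Well P→Well Q = (365, 157, 48), Well P→Well R = (378, -364, 199).
Normal n = (Well P→Well Q) × (Well P→Well R) = (48715, -54491, -192206).
So ∂z/∂E = −n_x/n_z = 0.25345 and ∂z/∂N = −n_y/n_z = −0.28350.
|∇z| = √(a²+b²) = 0.38028, so dip δ = arctan(0.38028) = 20.82°.
True thickness = vertical thickness × cos δ = 16.1 × cos 20.82° = 15.0 m.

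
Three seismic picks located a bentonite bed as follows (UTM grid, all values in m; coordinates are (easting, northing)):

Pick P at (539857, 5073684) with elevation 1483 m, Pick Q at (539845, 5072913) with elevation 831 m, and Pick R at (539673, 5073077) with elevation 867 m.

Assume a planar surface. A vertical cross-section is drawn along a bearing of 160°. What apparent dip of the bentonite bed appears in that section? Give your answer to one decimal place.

Two edge vectors: Pick P→Pick Q = (-12, -771, -652), Pick P→Pick R = (-184, -607, -616).
Normal n = (Pick P→Pick Q) × (Pick P→Pick R) = (79172, 112576, -134580).
So ∂z/∂E = −n_x/n_z = 0.58829 and ∂z/∂N = −n_y/n_z = 0.83650.
Unit vector along 160° is (sin 160°, cos 160°) = (0.3420, -0.9397).
Slope in that direction = a·(0.3420) + b·(-0.9397) = −0.58484.
Apparent dip = arctan|0.58484| = 30.3° (true dip is 45.6°, so apparent ≤ true as expected).

30.3°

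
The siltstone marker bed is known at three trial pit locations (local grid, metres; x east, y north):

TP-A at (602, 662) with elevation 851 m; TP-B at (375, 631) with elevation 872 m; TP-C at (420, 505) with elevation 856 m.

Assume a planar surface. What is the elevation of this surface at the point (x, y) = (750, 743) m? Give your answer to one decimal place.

842.8 m

Let the plane be z = a·x + b·y + c.
TP-B−TP-A: −227a − 31b = 21;  TP-C−TP-A: −182a − 157b = 5.
Solving gives a = −0.10474, b = 0.08958.
Then c = 851 − a·602 − b·662 = 854.76.
At (750, 743): z = −78.6 + 66.6 + 854.76 = 842.8 m.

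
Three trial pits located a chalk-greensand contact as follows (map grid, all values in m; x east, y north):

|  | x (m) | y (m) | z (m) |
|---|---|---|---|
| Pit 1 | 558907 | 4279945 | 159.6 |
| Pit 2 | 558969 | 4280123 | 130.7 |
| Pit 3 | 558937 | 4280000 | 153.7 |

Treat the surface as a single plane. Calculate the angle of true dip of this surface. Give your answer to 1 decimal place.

20.9°

Let the plane be z = a·x + b·y + c.
Pit 2−Pit 1: 62a + 178b = −28.9;  Pit 3−Pit 1: 30a + 55b = −5.9.
Solving gives a = 0.27943, b = −0.25969.
Gradient magnitude |∇z| = √(a² + b²) = √(0.07808 + 0.06744) = 0.38147.
True dip = arctan(0.38147) = 20.9°, dipping toward NW (azimuth ≈ 313°).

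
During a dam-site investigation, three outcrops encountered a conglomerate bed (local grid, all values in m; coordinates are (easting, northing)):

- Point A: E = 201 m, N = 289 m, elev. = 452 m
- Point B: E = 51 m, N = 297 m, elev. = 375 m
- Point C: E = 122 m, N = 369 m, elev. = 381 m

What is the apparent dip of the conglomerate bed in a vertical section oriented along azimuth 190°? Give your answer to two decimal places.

17.23°

Let the plane be z = a·E + b·N + c.
Point B−Point A: −150a + 8b = −77;  Point C−Point A: −79a + 80b = −71.
Solving gives a = 0.49191, b = −0.40174.
Unit vector along 190° is (sin 190°, cos 190°) = (-0.1736, -0.9848).
Slope in that direction = a·(-0.1736) + b·(-0.9848) = 0.31022.
Apparent dip = arctan|0.31022| = 17.23° (true dip is 32.4°, so apparent ≤ true as expected).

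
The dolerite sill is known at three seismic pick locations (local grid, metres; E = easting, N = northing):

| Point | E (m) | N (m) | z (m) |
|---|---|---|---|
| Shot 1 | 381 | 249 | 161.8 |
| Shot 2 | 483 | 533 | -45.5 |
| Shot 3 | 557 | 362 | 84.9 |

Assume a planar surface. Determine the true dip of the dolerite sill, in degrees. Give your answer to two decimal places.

Let the plane be z = a·E + b·N + c.
Shot 2−Shot 1: 102a + 284b = −207.3;  Shot 3−Shot 1: 176a + 113b = −76.9.
Solving gives a = 0.04122, b = −0.74473.
Gradient magnitude |∇z| = √(a² + b²) = √(0.00170 + 0.55463) = 0.74587.
True dip = arctan(0.74587) = 36.72°, dipping toward N (azimuth ≈ 357°).

36.72°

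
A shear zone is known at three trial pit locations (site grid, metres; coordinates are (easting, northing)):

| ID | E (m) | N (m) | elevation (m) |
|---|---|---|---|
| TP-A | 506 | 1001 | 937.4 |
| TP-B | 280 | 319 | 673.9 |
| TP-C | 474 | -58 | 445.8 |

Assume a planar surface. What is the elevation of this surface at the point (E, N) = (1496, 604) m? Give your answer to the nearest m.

Two edge vectors: TP-A→TP-B = (-226, -682, -263.5), TP-A→TP-C = (-32, -1059, -491.6).
Normal n = (TP-A→TP-B) × (TP-A→TP-C) = (56224.7, -102669.6, 217510).
So ∂z/∂E = −n_x/n_z = −0.25849 and ∂z/∂N = −n_y/n_z = 0.47202.
Intercept c from TP-A: 937.4 + 130.80 − 472.49 = 595.70.
At (1496, 604): z = −386.7 + 285.1 + 595.70 = 494.1 m.

494 m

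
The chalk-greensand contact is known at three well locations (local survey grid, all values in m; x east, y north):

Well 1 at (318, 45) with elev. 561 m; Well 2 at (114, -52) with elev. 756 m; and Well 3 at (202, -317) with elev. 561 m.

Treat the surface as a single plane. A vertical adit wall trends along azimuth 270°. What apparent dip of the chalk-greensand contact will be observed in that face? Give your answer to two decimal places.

48.43°

Two edge vectors: Well 1→Well 2 = (-204, -97, 195), Well 1→Well 3 = (-116, -362, 0).
Normal n = (Well 1→Well 2) × (Well 1→Well 3) = (70590, -22620, 62596).
So ∂z/∂x = −n_x/n_z = −1.12771 and ∂z/∂y = −n_y/n_z = 0.36136.
Unit vector along 270° is (sin 270°, cos 270°) = (-1.0000, -0.0000).
Slope in that direction = a·(-1.0000) + b·(-0.0000) = 1.12771.
Apparent dip = arctan|1.12771| = 48.43° (true dip is 49.8°, so apparent ≤ true as expected).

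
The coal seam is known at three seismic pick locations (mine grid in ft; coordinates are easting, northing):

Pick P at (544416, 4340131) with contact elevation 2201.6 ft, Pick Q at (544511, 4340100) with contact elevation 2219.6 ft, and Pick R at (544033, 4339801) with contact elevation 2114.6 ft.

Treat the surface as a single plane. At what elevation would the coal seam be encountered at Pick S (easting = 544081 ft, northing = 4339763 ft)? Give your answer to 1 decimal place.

Two edge vectors: Pick P→Pick Q = (95, -31, 18), Pick P→Pick R = (-383, -330, -87).
Normal n = (Pick P→Pick Q) × (Pick P→Pick R) = (8637, 1371, -43223).
So ∂z/∂easting = −n_x/n_z = 0.199824168 and ∂z/∂northing = −n_y/n_z = 0.031719224.
Intercept c from Pick P: 2201.6 − 108787.47 − 137665.59 = −244251.46.
At (544081, 4339763): z = 108720.5 + 137653.9 − 244251.46 = 2123.0 ft.

2123.0 ft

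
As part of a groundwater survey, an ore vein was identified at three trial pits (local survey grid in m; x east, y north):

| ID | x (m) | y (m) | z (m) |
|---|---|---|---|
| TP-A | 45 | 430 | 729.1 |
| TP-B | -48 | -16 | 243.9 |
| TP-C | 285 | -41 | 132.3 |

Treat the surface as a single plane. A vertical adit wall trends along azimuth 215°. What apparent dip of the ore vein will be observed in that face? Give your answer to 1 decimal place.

38.3°

Two edge vectors: TP-A→TP-B = (-93, -446, -485.2), TP-A→TP-C = (240, -471, -596.8).
Normal n = (TP-A→TP-B) × (TP-A→TP-C) = (37643.6, -171950.4, 150843).
So ∂z/∂x = −n_x/n_z = −0.24955 and ∂z/∂y = −n_y/n_z = 1.13993.
Unit vector along 215° is (sin 215°, cos 215°) = (-0.5736, -0.8192).
Slope in that direction = a·(-0.5736) + b·(-0.8192) = −0.79064.
Apparent dip = arctan|0.79064| = 38.3° (true dip is 49.4°, so apparent ≤ true as expected).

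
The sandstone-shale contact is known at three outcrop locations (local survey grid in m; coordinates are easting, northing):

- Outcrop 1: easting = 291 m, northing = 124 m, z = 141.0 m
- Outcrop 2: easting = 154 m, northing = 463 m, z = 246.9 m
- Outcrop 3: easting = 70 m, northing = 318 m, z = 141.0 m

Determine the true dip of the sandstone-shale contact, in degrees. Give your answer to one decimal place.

32.8°

Two edge vectors: Outcrop 1→Outcrop 2 = (-137, 339, 105.9), Outcrop 1→Outcrop 3 = (-221, 194, 0).
Normal n = (Outcrop 1→Outcrop 2) × (Outcrop 1→Outcrop 3) = (-20544.6, -23403.9, 48341).
So ∂z/∂easting = −n_x/n_z = 0.42499 and ∂z/∂northing = −n_y/n_z = 0.48414.
Gradient magnitude |∇z| = √(a² + b²) = √(0.18062 + 0.23439) = 0.64421.
True dip = arctan(0.64421) = 32.8°, dipping toward SW (azimuth ≈ 221°).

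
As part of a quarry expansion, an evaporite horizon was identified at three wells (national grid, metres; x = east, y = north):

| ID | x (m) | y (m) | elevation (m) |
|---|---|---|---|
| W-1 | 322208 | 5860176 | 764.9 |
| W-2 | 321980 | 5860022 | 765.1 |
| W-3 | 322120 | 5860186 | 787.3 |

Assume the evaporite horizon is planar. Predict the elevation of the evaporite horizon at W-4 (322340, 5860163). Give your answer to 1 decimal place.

731.9 m

Two edge vectors: W-1→W-2 = (-228, -154, 0.2), W-1→W-3 = (-88, 10, 22.4).
Normal n = (W-1→W-2) × (W-1→W-3) = (-3451.6, 5089.6, -15832).
So ∂z/∂x = −n_x/n_z = −0.218014149 and ∂z/∂y = −n_y/n_z = 0.321475493.
Intercept c from W-1: 764.9 + 70245.90 − 1883902.97 = −1812892.16.
At (322340, 5860163): z = −70274.7 + 1883898.8 − 1812892.16 = 731.9 m.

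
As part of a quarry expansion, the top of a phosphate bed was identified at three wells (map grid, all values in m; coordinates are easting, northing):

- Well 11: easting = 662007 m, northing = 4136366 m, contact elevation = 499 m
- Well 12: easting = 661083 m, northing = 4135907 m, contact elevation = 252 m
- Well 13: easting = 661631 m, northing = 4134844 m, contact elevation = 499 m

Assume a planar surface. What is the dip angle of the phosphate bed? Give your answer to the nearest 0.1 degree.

17.4°

Two edge vectors: Well 11→Well 12 = (-924, -459, -247), Well 11→Well 13 = (-376, -1522, 0).
Normal n = (Well 11→Well 12) × (Well 11→Well 13) = (-375934, 92872, 1233744).
So ∂z/∂easting = −n_x/n_z = 0.30471 and ∂z/∂northing = −n_y/n_z = −0.07528.
Gradient magnitude |∇z| = √(a² + b²) = √(0.09285 + 0.00567) = 0.31387.
True dip = arctan(0.31387) = 17.4°, dipping toward WNW (azimuth ≈ 284°).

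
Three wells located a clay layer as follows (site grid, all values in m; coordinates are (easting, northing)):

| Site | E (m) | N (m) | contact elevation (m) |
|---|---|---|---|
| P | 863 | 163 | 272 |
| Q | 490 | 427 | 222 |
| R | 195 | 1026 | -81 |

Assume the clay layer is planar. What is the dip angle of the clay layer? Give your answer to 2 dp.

Let the plane be z = a·E + b·N + c.
Q−P: −373a + 264b = −50;  R−P: −668a + 863b = −353.
Solving gives a = −0.34382, b = −0.67517.
Gradient magnitude |∇z| = √(a² + b²) = √(0.11821 + 0.45585) = 0.75767.
True dip = arctan(0.75767) = 37.15°, dipping toward NNE (azimuth ≈ 027°).

37.15°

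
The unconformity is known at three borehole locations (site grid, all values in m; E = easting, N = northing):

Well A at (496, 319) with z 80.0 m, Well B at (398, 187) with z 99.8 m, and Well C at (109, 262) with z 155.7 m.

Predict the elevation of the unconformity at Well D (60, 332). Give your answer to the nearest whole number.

Two edge vectors: Well A→Well B = (-98, -132, 19.8), Well A→Well C = (-387, -57, 75.7).
Normal n = (Well A→Well B) × (Well A→Well C) = (-8863.8, -244, -45498).
So ∂z/∂E = −n_x/n_z = −0.19482 and ∂z/∂N = −n_y/n_z = −0.00536.
Intercept c from Well A: 80 + 96.63 + 1.71 = 178.34.
At (60, 332): z = −11.7 − 1.8 + 178.34 = 164.9 m.

165 m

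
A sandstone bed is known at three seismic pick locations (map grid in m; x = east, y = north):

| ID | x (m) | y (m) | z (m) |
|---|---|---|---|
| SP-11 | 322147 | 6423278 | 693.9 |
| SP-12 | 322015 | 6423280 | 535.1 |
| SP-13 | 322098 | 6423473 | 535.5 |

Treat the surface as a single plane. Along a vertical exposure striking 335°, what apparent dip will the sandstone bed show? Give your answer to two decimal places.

44.10°

Two edge vectors: SP-11→SP-12 = (-132, 2, -158.8), SP-11→SP-13 = (-49, 195, -158.4).
Normal n = (SP-11→SP-12) × (SP-11→SP-13) = (30649.2, -13127.6, -25642).
So ∂z/∂x = −n_x/n_z = 1.19527 and ∂z/∂y = −n_y/n_z = −0.51196.
Unit vector along 335° is (sin 335°, cos 335°) = (-0.4226, 0.9063).
Slope in that direction = a·(-0.4226) + b·(0.9063) = −0.96913.
Apparent dip = arctan|0.96913| = 44.10° (true dip is 52.4°, so apparent ≤ true as expected).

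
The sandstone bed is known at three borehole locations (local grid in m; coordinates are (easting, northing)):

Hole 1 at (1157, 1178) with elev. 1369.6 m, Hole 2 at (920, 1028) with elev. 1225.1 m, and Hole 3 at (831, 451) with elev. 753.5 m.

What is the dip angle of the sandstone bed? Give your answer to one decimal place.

38.9°

Two edge vectors: Hole 1→Hole 2 = (-237, -150, -144.5), Hole 1→Hole 3 = (-326, -727, -616.1).
Normal n = (Hole 1→Hole 2) × (Hole 1→Hole 3) = (-12636.5, -98908.7, 123399).
So ∂z/∂E = −n_x/n_z = 0.10240 and ∂z/∂N = −n_y/n_z = 0.80154.
Gradient magnitude |∇z| = √(a² + b²) = √(0.01049 + 0.64246) = 0.80805.
True dip = arctan(0.80805) = 38.9°, dipping toward S (azimuth ≈ 187°).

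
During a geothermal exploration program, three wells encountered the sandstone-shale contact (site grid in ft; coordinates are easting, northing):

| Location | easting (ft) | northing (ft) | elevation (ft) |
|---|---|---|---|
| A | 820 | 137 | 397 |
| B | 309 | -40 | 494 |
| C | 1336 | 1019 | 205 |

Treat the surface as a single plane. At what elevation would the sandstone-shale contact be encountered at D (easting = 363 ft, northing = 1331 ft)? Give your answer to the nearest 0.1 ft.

Two edge vectors: A→B = (-511, -177, 97), A→C = (516, 882, -192).
Normal n = (A→B) × (A→C) = (-51570, -48060, -359370).
So ∂z/∂easting = −n_x/n_z = −0.143501 and ∂z/∂northing = −n_y/n_z = −0.133734.
Intercept c from A: 397 + 117.67 + 18.32 = 532.99.
At (363, 1331): z = −52.1 − 178.0 + 532.99 = 302.9 ft.

302.9 ft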